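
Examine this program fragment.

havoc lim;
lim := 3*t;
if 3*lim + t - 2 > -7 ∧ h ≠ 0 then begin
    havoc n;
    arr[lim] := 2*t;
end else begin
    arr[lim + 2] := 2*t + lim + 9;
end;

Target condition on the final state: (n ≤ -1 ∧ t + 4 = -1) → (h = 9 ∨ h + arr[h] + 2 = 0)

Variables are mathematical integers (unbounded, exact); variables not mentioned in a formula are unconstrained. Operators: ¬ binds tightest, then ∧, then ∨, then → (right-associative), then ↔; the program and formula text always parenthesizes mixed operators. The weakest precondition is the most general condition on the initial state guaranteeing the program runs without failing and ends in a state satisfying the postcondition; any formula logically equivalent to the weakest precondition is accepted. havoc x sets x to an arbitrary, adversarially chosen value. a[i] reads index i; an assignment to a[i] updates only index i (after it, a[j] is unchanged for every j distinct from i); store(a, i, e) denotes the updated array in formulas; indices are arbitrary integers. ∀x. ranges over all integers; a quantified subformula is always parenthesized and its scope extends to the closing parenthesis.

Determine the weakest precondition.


Working backward. After the program, the postcondition (n ≤ -1 ∧ t + 4 = -1) → (h = 9 ∨ h + arr[h] + 2 = 0) must hold; in canonical form it is (n ≤ -1 ∧ t = -5) → (h = 9 ∨ arr[h] + h = -2).
Then branch requires ∀n_1. ((n_1 ≤ -1 ∧ t = -5) → (h = 9 ∨ store(arr, lim, 2*t)[h] + h = -2)); else branch requires (n ≤ -1 ∧ t = -5) → (h = 9 ∨ store(arr, lim + 2, lim + 2*t + 9)[h] + h = -2).
Before the if: ((3*lim + t > -5 ∧ h ≠ 0) → (∀n_1. ((n_1 ≤ -1 ∧ t = -5) → (h = 9 ∨ store(arr, lim, 2*t)[h] + h = -2)))) ∧ ((¬(3*lim + t > -5 ∧ h ≠ 0)) → ((n ≤ -1 ∧ t = -5) → (h = 9 ∨ store(arr, lim + 2, lim + 2*t + 9)[h] + h = -2)))
Before lim := 3*t: ((10*t > -5 ∧ h ≠ 0) → (∀n_1. ((n_1 ≤ -1 ∧ t = -5) → (h = 9 ∨ store(arr, 3*t, 2*t)[h] + h = -2)))) ∧ ((¬(10*t > -5 ∧ h ≠ 0)) → ((n ≤ -1 ∧ t = -5) → (h = 9 ∨ store(arr, 3*t + 2, 5*t + 9)[h] + h = -2)))
Before havoc lim: ((10*t > -5 ∧ h ≠ 0) → (∀n_1. ((n_1 ≤ -1 ∧ t = -5) → (h = 9 ∨ store(arr, 3*t, 2*t)[h] + h = -2)))) ∧ ((¬(10*t > -5 ∧ h ≠ 0)) → ((n ≤ -1 ∧ t = -5) → (h = 9 ∨ store(arr, 3*t + 2, 5*t + 9)[h] + h = -2)))
Answer: WP = ((10*t > -5 ∧ h ≠ 0) → (∀n_1. ((n_1 ≤ -1 ∧ t = -5) → (h = 9 ∨ store(arr, 3*t, 2*t)[h] + h = -2)))) ∧ ((¬(10*t > -5 ∧ h ≠ 0)) → ((n ≤ -1 ∧ t = -5) → (h = 9 ∨ store(arr, 3*t + 2, 5*t + 9)[h] + h = -2)))


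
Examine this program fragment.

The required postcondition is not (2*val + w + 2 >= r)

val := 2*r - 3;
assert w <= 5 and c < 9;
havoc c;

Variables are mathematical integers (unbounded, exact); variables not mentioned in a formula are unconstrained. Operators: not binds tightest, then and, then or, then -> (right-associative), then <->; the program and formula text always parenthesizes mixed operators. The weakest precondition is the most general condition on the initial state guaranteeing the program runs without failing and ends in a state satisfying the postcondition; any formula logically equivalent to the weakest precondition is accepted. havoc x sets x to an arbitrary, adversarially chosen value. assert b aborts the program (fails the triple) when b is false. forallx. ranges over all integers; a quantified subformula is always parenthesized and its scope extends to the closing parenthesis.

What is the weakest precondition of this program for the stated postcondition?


Working backward. After the program, the postcondition not (2*val + w + 2 >= r) must hold; in canonical form it is not (2*val + w >= r - 2).
Before havoc c: not (2*val + w >= r - 2)
Before assert w <= 5 and c < 9: w <= 5 and c < 9 and (not (2*val + w >= r - 2))
Before val := 2*r - 3: w <= 5 and c < 9 and (not (3*r + w >= 4))
Answer: WP = w <= 5 and c < 9 and (not (3*r + w >= 4))


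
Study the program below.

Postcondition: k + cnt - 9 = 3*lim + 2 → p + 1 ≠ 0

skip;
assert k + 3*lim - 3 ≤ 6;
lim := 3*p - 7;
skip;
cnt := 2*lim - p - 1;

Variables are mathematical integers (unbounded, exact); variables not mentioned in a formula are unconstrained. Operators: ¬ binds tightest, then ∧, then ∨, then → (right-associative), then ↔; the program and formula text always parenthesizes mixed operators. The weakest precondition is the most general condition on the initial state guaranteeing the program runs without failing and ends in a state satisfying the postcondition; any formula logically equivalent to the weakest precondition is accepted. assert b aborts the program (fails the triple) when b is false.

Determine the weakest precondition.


Working backward. After the program, the postcondition k + cnt - 9 = 3*lim + 2 → p + 1 ≠ 0 must hold; in canonical form it is cnt + k = 3*lim + 11 → p ≠ -1.
Before cnt := 2*lim - p - 1: k = lim + p + 12 → p ≠ -1
Before skip: k = lim + p + 12 → p ≠ -1
Before lim := 3*p - 7: k = 4*p + 5 → p ≠ -1
Before assert k + 3*lim - 3 ≤ 6: k + 3*lim ≤ 9 ∧ (k = 4*p + 5 → p ≠ -1)
Before skip: k + 3*lim ≤ 9 ∧ (k = 4*p + 5 → p ≠ -1)
Answer: WP = k + 3*lim ≤ 9 ∧ (k = 4*p + 5 → p ≠ -1)


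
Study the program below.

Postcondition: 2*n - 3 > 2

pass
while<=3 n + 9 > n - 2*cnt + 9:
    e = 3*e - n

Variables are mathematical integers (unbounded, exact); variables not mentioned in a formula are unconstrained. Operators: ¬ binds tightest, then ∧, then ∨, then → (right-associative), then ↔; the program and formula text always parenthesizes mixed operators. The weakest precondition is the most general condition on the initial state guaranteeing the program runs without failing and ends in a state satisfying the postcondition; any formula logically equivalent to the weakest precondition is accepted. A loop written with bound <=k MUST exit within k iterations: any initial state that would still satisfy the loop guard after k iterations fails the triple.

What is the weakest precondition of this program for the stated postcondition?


Working backward. After the program, the postcondition 2*n - 3 > 2 must hold; in canonical form it is 2*n > 5.
Before the loop (bound <=3), unroll the exhaustion recursion (WP_0 = exit-now case; WP_j = one more guarded iteration, up to j = 3):
  WP_0: (¬(2*cnt > 0)) ∧ 2*n > 5
  WP_1: (2*cnt > 0 → ((¬(2*cnt > 0)) ∧ 2*n > 5)) ∧ ((¬(2*cnt > 0)) → 2*n > 5)
  WP_2: (2*cnt > 0 → ((2*cnt > 0 → ((¬(2*cnt > 0)) ∧ 2*n > 5)) ∧ ((¬(2*cnt > 0)) → 2*n > 5))) ∧ ((¬(2*cnt > 0)) → 2*n > 5)
  WP_3: (2*cnt > 0 → ((2*cnt > 0 → ((2*cnt > 0 → ((¬(2*cnt > 0)) ∧ 2*n > 5)) ∧ ((¬(2*cnt > 0)) → 2*n > 5))) ∧ ((¬(2*cnt > 0)) → 2*n > 5))) ∧ ((¬(2*cnt > 0)) → 2*n > 5)
So before the loop: (2*cnt > 0 → ((2*cnt > 0 → ((2*cnt > 0 → ((¬(2*cnt > 0)) ∧ 2*n > 5)) ∧ ((¬(2*cnt > 0)) → 2*n > 5))) ∧ ((¬(2*cnt > 0)) → 2*n > 5))) ∧ ((¬(2*cnt > 0)) → 2*n > 5)
Before skip: (2*cnt > 0 → ((2*cnt > 0 → ((2*cnt > 0 → ((¬(2*cnt > 0)) ∧ 2*n > 5)) ∧ ((¬(2*cnt > 0)) → 2*n > 5))) ∧ ((¬(2*cnt > 0)) → 2*n > 5))) ∧ ((¬(2*cnt > 0)) → 2*n > 5)
Answer: WP = (2*cnt > 0 → ((2*cnt > 0 → ((2*cnt > 0 → ((¬(2*cnt > 0)) ∧ 2*n > 5)) ∧ ((¬(2*cnt > 0)) → 2*n > 5))) ∧ ((¬(2*cnt > 0)) → 2*n > 5))) ∧ ((¬(2*cnt > 0)) → 2*n > 5)


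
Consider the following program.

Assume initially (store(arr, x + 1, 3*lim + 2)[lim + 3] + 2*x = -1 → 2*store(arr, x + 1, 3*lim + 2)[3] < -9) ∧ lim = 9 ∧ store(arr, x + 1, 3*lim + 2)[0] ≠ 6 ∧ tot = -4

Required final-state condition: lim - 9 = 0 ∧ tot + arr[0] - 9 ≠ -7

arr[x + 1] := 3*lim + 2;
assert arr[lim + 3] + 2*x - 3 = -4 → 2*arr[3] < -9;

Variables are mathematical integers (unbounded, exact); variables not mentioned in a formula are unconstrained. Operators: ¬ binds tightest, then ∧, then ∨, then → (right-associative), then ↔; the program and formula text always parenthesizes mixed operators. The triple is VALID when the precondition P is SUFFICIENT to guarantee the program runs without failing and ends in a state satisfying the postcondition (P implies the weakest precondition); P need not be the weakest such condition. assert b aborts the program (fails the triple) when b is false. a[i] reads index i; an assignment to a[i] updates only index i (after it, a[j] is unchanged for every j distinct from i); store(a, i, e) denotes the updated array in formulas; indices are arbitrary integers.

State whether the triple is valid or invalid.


Working backward. After the program, the postcondition lim - 9 = 0 ∧ tot + arr[0] - 9 ≠ -7 must hold; in canonical form it is lim = 9 ∧ arr[0] + tot ≠ 2.
Before assert arr[lim + 3] + 2*x - 3 = -4 → 2*arr[3] < -9: (arr[lim + 3] + 2*x = -1 → 2*arr[3] < -9) ∧ lim = 9 ∧ arr[0] + tot ≠ 2
Before arr[x + 1] := 3*lim + 2: (store(arr, x + 1, 3*lim + 2)[lim + 3] + 2*x = -1 → 2*store(arr, x + 1, 3*lim + 2)[3] < -9) ∧ lim = 9 ∧ store(arr, x + 1, 3*lim + 2)[0] + tot ≠ 2
The weakest precondition is (store(arr, x + 1, 3*lim + 2)[lim + 3] + 2*x = -1 → 2*store(arr, x + 1, 3*lim + 2)[3] < -9) ∧ lim = 9 ∧ store(arr, x + 1, 3*lim + 2)[0] + tot ≠ 2.
Check whether (store(arr, x + 1, 3*lim + 2)[lim + 3] + 2*x = -1 → 2*store(arr, x + 1, 3*lim + 2)[3] < -9) ∧ lim = 9 ∧ store(arr, x + 1, 3*lim + 2)[0] ≠ 6 ∧ tot = -4 implies it.
Every state satisfying the precondition satisfies the weakest precondition: the implication holds.
Answer: valid


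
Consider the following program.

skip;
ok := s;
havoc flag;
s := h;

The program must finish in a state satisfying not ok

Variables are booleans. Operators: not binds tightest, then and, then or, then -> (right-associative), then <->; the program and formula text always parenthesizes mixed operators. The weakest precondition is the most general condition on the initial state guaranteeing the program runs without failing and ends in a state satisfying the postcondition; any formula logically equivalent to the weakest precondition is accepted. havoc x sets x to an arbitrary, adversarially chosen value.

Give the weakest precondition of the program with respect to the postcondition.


Working backward. After the program, not ok must hold.
Before s := h: not ok
Before havoc flag: not ok
Before ok := s: not s
Before skip: not s
Answer: WP = not s


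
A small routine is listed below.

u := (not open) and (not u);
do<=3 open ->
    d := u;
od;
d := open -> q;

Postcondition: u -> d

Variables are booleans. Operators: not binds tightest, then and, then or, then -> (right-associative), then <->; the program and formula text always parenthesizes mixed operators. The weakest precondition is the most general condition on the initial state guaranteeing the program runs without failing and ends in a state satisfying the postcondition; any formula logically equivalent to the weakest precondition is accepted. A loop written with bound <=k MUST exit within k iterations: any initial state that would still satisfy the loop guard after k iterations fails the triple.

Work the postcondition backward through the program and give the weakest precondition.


Working backward. After the program, u -> d must hold.
Before d := open -> q: u -> (open -> q)
Before the loop (bound <=3), unroll the exhaustion recursion (WP_0 = exit-now case; WP_j = one more guarded iteration, up to j = 3):
  WP_0: (not open) and (u -> (open -> q))
  WP_1: (open -> ((not open) and (u -> (open -> q)))) and ((not open) -> (u -> (open -> q)))
  WP_2: (open -> ((open -> ((not open) and (u -> (open -> q)))) and ((not open) -> (u -> (open -> q))))) and ((not open) -> (u -> (open -> q)))
  WP_3: (open -> ((open -> ((open -> ((not open) and (u -> (open -> q)))) and ((not open) -> (u -> (open -> q))))) and ((not open) -> (u -> (open -> q))))) and ((not open) -> (u -> (open -> q)))
So before the loop: (open -> ((open -> ((open -> ((not open) and (u -> (open -> q)))) and ((not open) -> (u -> (open -> q))))) and ((not open) -> (u -> (open -> q))))) and ((not open) -> (u -> (open -> q)))
Before u := (not open) and (not u): (open -> ((open -> ((open -> ((not open) and (((not open) and (not u)) -> (open -> q)))) and ((not open) -> (((not open) and (not u)) -> (open -> q))))) and ((not open) -> (((not open) and (not u)) -> (open -> q))))) and ((not open) -> (((not open) and (not u)) -> (open -> q)))
Answer: WP = (open -> ((open -> ((open -> ((not open) and (((not open) and (not u)) -> (open -> q)))) and ((not open) -> (((not open) and (not u)) -> (open -> q))))) and ((not open) -> (((not open) and (not u)) -> (open -> q))))) and ((not open) -> (((not open) and (not u)) -> (open -> q)))


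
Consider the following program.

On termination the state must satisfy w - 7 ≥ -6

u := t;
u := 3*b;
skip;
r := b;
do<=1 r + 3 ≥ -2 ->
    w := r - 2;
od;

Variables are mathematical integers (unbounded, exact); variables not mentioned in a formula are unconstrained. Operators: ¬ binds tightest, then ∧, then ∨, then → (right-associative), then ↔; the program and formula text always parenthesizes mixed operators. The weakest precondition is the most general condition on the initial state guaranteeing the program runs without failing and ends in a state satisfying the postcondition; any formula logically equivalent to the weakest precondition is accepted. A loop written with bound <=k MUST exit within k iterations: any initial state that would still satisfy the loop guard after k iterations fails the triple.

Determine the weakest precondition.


Working backward. After the program, the postcondition w - 7 ≥ -6 must hold; in canonical form it is w ≥ 1.
Before the loop (bound <=1), unroll the exhaustion recursion (WP_0 = exit-now case; WP_j = one more guarded iteration, up to j = 1):
  WP_0: (¬(r ≥ -5)) ∧ w ≥ 1
  WP_1: (r ≥ -5 → ((¬(r ≥ -5)) ∧ r ≥ 3)) ∧ ((¬(r ≥ -5)) → w ≥ 1)
So before the loop: (r ≥ -5 → ((¬(r ≥ -5)) ∧ r ≥ 3)) ∧ ((¬(r ≥ -5)) → w ≥ 1)
Before r := b: (b ≥ -5 → ((¬(b ≥ -5)) ∧ b ≥ 3)) ∧ ((¬(b ≥ -5)) → w ≥ 1)
Before skip: (b ≥ -5 → ((¬(b ≥ -5)) ∧ b ≥ 3)) ∧ ((¬(b ≥ -5)) → w ≥ 1)
Before u := 3*b: (b ≥ -5 → ((¬(b ≥ -5)) ∧ b ≥ 3)) ∧ ((¬(b ≥ -5)) → w ≥ 1)
Before u := t: (b ≥ -5 → ((¬(b ≥ -5)) ∧ b ≥ 3)) ∧ ((¬(b ≥ -5)) → w ≥ 1)
Answer: WP = (b ≥ -5 → ((¬(b ≥ -5)) ∧ b ≥ 3)) ∧ ((¬(b ≥ -5)) → w ≥ 1)


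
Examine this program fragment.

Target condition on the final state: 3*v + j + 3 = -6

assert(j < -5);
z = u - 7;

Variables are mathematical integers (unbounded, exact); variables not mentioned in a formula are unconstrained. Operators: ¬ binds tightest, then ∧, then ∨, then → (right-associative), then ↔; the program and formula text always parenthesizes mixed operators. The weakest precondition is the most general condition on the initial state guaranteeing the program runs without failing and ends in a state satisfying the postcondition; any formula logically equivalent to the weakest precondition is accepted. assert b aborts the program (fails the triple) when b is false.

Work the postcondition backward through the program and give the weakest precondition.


Working backward. After the program, the postcondition 3*v + j + 3 = -6 must hold; in canonical form it is j + 3*v = -9.
Before z := u - 7: j + 3*v = -9
Before assert j < -5: j < -5 ∧ j + 3*v = -9
Answer: WP = j < -5 ∧ j + 3*v = -9


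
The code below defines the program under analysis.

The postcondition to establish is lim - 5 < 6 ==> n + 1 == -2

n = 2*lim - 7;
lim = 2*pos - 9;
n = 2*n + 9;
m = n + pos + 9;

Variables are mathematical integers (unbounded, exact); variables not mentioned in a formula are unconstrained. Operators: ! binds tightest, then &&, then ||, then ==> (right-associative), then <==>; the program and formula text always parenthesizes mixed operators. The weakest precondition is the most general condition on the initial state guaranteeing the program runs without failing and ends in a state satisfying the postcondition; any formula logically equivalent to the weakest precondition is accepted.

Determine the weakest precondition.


Working backward. After the program, the postcondition lim - 5 < 6 ==> n + 1 == -2 must hold; in canonical form it is lim < 11 ==> n == -3.
Before m := n + pos + 9: lim < 11 ==> n == -3
Before n := 2*n + 9: lim < 11 ==> 2*n == -12
Before lim := 2*pos - 9: 2*pos < 20 ==> 2*n == -12
Before n := 2*lim - 7: 2*pos < 20 ==> 4*lim == 2
Answer: WP = 2*pos < 20 ==> 4*lim == 2


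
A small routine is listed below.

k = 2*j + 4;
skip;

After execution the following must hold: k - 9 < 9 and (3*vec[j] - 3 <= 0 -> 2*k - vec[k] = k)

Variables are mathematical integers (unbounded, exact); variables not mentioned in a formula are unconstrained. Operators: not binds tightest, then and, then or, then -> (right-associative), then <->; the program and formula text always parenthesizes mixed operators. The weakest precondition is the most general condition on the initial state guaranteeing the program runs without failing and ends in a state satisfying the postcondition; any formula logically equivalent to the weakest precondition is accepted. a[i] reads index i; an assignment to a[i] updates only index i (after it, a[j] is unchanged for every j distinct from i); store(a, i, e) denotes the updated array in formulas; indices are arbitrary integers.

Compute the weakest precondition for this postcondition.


Working backward. After the program, the postcondition k - 9 < 9 and (3*vec[j] - 3 <= 0 -> 2*k - vec[k] = k) must hold; in canonical form it is k < 18 and (3*vec[j] <= 3 -> k = vec[k]).
Before skip: k < 18 and (3*vec[j] <= 3 -> k = vec[k])
Before k := 2*j + 4: 2*j < 14 and (3*vec[j] <= 3 -> 2*j = vec[2*j + 4] - 4)
Answer: WP = 2*j < 14 and (3*vec[j] <= 3 -> 2*j = vec[2*j + 4] - 4)


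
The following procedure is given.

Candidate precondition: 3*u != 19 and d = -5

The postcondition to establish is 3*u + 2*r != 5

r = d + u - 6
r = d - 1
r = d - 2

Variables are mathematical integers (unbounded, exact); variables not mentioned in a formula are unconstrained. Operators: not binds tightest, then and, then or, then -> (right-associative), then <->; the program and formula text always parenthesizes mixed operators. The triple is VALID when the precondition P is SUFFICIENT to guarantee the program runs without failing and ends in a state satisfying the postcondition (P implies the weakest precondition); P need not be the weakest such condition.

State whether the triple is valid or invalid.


Working backward. After the program, the postcondition 3*u + 2*r != 5 must hold; in canonical form it is 2*r + 3*u != 5.
Before r := d - 2: 2*d + 3*u != 9
Before r := d - 1: 2*d + 3*u != 9
Before r := d + u - 6: 2*d + 3*u != 9
The weakest precondition is 2*d + 3*u != 9.
Check whether 3*u != 19 and d = -5 implies it.
Every state satisfying the precondition satisfies the weakest precondition: the implication holds.
Answer: valid


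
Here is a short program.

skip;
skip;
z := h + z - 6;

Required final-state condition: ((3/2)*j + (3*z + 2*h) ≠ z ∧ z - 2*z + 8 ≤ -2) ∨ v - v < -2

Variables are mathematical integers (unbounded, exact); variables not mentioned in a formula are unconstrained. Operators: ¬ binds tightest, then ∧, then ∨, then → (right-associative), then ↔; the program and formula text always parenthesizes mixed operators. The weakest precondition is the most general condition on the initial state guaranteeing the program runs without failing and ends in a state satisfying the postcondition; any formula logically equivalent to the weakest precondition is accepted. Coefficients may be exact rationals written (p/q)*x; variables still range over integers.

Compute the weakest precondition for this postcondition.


Working backward. After the program, the postcondition ((3/2)*j + (3*z + 2*h) ≠ z ∧ z - 2*z + 8 ≤ -2) ∨ v - v < -2 must hold; in canonical form it is 2*h + (3/2)*j + 2*z ≠ 0 ∧ z ≥ 10.
Before z := h + z - 6: 4*h + (3/2)*j + 2*z ≠ 12 ∧ h + z ≥ 16
Before skip: 4*h + (3/2)*j + 2*z ≠ 12 ∧ h + z ≥ 16
Before skip: 4*h + (3/2)*j + 2*z ≠ 12 ∧ h + z ≥ 16
Answer: WP = 4*h + (3/2)*j + 2*z ≠ 12 ∧ h + z ≥ 16


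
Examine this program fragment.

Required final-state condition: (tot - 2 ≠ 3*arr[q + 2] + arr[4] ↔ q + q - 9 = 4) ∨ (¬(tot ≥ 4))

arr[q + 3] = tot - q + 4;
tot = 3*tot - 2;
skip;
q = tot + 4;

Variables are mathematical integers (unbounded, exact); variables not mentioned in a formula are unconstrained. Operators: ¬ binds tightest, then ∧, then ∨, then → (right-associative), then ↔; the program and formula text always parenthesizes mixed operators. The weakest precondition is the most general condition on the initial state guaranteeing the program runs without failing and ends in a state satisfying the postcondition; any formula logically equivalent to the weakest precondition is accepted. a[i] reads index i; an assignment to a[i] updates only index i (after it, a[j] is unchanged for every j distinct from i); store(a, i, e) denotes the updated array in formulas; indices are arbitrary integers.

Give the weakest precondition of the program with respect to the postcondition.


Working backward. After the program, the postcondition (tot - 2 ≠ 3*arr[q + 2] + arr[4] ↔ q + q - 9 = 4) ∨ (¬(tot ≥ 4)) must hold; in canonical form it is (tot ≠ 3*arr[q + 2] + arr[4] + 2 ↔ 2*q = 13) ∨ (¬(tot ≥ 4)).
Before q := tot + 4: (tot ≠ 3*arr[tot + 6] + arr[4] + 2 ↔ 2*tot = 5) ∨ (¬(tot ≥ 4))
Before skip: (tot ≠ 3*arr[tot + 6] + arr[4] + 2 ↔ 2*tot = 5) ∨ (¬(tot ≥ 4))
Before tot := 3*tot - 2: (3*tot ≠ 3*arr[3*tot + 4] + arr[4] + 4 ↔ 6*tot = 9) ∨ (¬(3*tot ≥ 6))
Before arr[q + 3] := tot - q + 4: (3*tot ≠ 3*store(arr, q + 3, -q + tot + 4)[3*tot + 4] + store(arr, q + 3, -q + tot + 4)[4] + 4 ↔ 6*tot = 9) ∨ (¬(3*tot ≥ 6))
Answer: WP = (3*tot ≠ 3*store(arr, q + 3, -q + tot + 4)[3*tot + 4] + store(arr, q + 3, -q + tot + 4)[4] + 4 ↔ 6*tot = 9) ∨ (¬(3*tot ≥ 6))


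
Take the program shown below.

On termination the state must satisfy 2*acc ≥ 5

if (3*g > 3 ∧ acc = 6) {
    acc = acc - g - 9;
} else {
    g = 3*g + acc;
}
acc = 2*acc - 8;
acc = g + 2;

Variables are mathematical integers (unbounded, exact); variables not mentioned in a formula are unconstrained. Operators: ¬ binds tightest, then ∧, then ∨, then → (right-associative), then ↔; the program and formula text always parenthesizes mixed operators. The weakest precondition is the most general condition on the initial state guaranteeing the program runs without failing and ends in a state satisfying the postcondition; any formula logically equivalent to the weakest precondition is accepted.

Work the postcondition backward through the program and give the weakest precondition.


Working backward. After the program, 2*acc ≥ 5 must hold.
Before acc := g + 2: 2*g ≥ 1
Before acc := 2*acc - 8: 2*g ≥ 1
Then branch requires 2*g ≥ 1; else branch requires 2*acc + 6*g ≥ 1.
Before the if: ((3*g > 3 ∧ acc = 6) → 2*g ≥ 1) ∧ ((¬(3*g > 3 ∧ acc = 6)) → 2*acc + 6*g ≥ 1)
Answer: WP = ((3*g > 3 ∧ acc = 6) → 2*g ≥ 1) ∧ ((¬(3*g > 3 ∧ acc = 6)) → 2*acc + 6*g ≥ 1)


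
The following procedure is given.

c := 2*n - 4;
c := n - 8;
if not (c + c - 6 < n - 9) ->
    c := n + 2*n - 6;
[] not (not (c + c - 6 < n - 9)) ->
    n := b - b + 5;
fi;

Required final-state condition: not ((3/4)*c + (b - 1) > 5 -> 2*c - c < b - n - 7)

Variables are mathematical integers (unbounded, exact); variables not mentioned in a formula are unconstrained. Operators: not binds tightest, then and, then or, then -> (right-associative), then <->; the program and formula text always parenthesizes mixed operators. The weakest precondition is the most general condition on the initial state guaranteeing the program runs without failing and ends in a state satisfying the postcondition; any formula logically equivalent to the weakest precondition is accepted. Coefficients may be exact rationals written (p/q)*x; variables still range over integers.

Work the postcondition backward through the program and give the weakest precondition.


Working backward. After the program, the postcondition not ((3/4)*c + (b - 1) > 5 -> 2*c - c < b - n - 7) must hold; in canonical form it is not (b + (3/4)*c > 6 -> c + n < b - 7).
Then branch requires not (b + (9/4)*n > 21/2 -> 4*n < b - 1); else branch requires not (b + (3/4)*c > 6 -> c < b - 12).
Before the if: ((not (2*c < n - 3)) -> (not (b + (9/4)*n > 21/2 -> 4*n < b - 1))) and (2*c < n - 3 -> (not (b + (3/4)*c > 6 -> c < b - 12)))
Before c := n - 8: ((not (n < 13)) -> (not (b + (9/4)*n > 21/2 -> 4*n < b - 1))) and (n < 13 -> (not (b + (3/4)*n > 12 -> n < b - 4)))
Before c := 2*n - 4: ((not (n < 13)) -> (not (b + (9/4)*n > 21/2 -> 4*n < b - 1))) and (n < 13 -> (not (b + (3/4)*n > 12 -> n < b - 4)))
Answer: WP = ((not (n < 13)) -> (not (b + (9/4)*n > 21/2 -> 4*n < b - 1))) and (n < 13 -> (not (b + (3/4)*n > 12 -> n < b - 4)))


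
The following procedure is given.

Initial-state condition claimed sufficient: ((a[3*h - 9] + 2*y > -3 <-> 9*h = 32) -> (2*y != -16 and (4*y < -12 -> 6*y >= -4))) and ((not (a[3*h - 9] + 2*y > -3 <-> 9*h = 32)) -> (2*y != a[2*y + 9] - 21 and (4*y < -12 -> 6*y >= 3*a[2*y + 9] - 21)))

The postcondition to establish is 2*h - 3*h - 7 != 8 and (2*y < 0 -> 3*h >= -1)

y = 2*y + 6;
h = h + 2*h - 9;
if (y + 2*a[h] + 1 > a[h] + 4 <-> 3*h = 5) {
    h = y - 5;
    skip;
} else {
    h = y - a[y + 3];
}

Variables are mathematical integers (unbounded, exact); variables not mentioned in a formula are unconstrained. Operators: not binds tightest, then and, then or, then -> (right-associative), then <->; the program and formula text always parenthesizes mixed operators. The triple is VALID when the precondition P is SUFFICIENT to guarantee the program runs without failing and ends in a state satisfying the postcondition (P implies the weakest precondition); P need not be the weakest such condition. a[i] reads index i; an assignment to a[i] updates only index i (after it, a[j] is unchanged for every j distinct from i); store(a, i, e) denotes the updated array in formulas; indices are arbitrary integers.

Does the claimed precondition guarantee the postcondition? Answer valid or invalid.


Working backward. After the program, the postcondition 2*h - 3*h - 7 != 8 and (2*y < 0 -> 3*h >= -1) must hold; in canonical form it is h != -15 and (2*y < 0 -> 3*h >= -1).
Then branch requires y != -10 and (2*y < 0 -> 3*y >= 14); else branch requires y != a[y + 3] - 15 and (2*y < 0 -> 3*y >= 3*a[y + 3] - 1).
Before the if: ((a[h] + y > 3 <-> 3*h = 5) -> (y != -10 and (2*y < 0 -> 3*y >= 14))) and ((not (a[h] + y > 3 <-> 3*h = 5)) -> (y != a[y + 3] - 15 and (2*y < 0 -> 3*y >= 3*a[y + 3] - 1)))
Before h := h + 2*h - 9: ((a[3*h - 9] + y > 3 <-> 9*h = 32) -> (y != -10 and (2*y < 0 -> 3*y >= 14))) and ((not (a[3*h - 9] + y > 3 <-> 9*h = 32)) -> (y != a[y + 3] - 15 and (2*y < 0 -> 3*y >= 3*a[y + 3] - 1)))
Before y := 2*y + 6: ((a[3*h - 9] + 2*y > -3 <-> 9*h = 32) -> (2*y != -16 and (4*y < -12 -> 6*y >= -4))) and ((not (a[3*h - 9] + 2*y > -3 <-> 9*h = 32)) -> (2*y != a[2*y + 9] - 21 and (4*y < -12 -> 6*y >= 3*a[2*y + 9] - 19)))
The weakest precondition is ((a[3*h - 9] + 2*y > -3 <-> 9*h = 32) -> (2*y != -16 and (4*y < -12 -> 6*y >= -4))) and ((not (a[3*h - 9] + 2*y > -3 <-> 9*h = 32)) -> (2*y != a[2*y + 9] - 21 and (4*y < -12 -> 6*y >= 3*a[2*y + 9] - 19))).
Check whether ((a[3*h - 9] + 2*y > -3 <-> 9*h = 32) -> (2*y != -16 and (4*y < -12 -> 6*y >= -4))) and ((not (a[3*h - 9] + 2*y > -3 <-> 9*h = 32)) -> (2*y != a[2*y + 9] - 21 and (4*y < -12 -> 6*y >= 3*a[2*y + 9] - 21))) implies it.
Countermodel: at the initial state a = {[-9] = 6, [1] = -1, elsewhere 6}, h = 0, y = -4, the precondition holds but the weakest precondition fails.
Answer: invalid


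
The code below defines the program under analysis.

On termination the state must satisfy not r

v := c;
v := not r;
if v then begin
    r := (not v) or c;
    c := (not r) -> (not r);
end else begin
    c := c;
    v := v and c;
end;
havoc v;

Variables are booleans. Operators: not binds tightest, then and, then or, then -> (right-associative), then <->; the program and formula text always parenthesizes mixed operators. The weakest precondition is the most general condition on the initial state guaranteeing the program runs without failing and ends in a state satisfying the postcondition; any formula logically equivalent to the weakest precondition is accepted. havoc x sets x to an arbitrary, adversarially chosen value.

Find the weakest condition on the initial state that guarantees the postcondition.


Working backward. After the program, not r must hold.
Before havoc v: not r
Then branch requires not ((not v) or c); else branch requires not r.
Before the if: (v -> (not ((not v) or c))) and ((not v) -> (not r))
Before v := not r: ((not r) -> (not (r or c))) and (r -> (not r))
Before v := c: ((not r) -> (not (r or c))) and (r -> (not r))
Answer: WP = ((not r) -> (not (r or c))) and (r -> (not r))


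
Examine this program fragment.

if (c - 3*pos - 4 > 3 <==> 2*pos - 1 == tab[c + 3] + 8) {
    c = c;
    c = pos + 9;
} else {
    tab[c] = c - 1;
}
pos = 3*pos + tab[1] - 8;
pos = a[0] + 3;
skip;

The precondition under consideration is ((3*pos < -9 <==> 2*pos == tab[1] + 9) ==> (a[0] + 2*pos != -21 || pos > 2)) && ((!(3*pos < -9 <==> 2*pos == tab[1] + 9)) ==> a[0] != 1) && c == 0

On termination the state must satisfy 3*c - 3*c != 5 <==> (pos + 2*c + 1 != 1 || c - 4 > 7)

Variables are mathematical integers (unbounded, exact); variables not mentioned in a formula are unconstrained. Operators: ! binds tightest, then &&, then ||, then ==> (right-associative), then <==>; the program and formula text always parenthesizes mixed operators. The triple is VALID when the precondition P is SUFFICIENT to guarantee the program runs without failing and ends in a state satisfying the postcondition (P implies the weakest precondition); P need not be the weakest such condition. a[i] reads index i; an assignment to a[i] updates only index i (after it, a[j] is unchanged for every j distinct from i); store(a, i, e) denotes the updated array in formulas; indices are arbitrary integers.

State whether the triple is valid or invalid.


Working backward. After the program, the postcondition 3*c - 3*c != 5 <==> (pos + 2*c + 1 != 1 || c - 4 > 7) must hold; in canonical form it is 2*c + pos != 0 || c > 11.
Before skip: 2*c + pos != 0 || c > 11
Before pos := a[0] + 3: a[0] + 2*c != -3 || c > 11
Before pos := 3*pos + tab[1] - 8: a[0] + 2*c != -3 || c > 11
Then branch requires a[0] + 2*pos != -21 || pos > 2; else branch requires a[0] + 2*c != -3 || c > 11.
Before the if: ((c > 3*pos + 7 <==> 2*pos == tab[c + 3] + 9) ==> (a[0] + 2*pos != -21 || pos > 2)) && ((!(c > 3*pos + 7 <==> 2*pos == tab[c + 3] + 9)) ==> (a[0] + 2*c != -3 || c > 11))
The weakest precondition is ((c > 3*pos + 7 <==> 2*pos == tab[c + 3] + 9) ==> (a[0] + 2*pos != -21 || pos > 2)) && ((!(c > 3*pos + 7 <==> 2*pos == tab[c + 3] + 9)) ==> (a[0] + 2*c != -3 || c > 11)).
Check whether ((3*pos < -9 <==> 2*pos == tab[1] + 9) ==> (a[0] + 2*pos != -21 || pos > 2)) && ((!(3*pos < -9 <==> 2*pos == tab[1] + 9)) ==> a[0] != 1) && c == 0 implies it.
Countermodel: at the initial state a = {[0] = -1, [1] = -1, [3] = -1, elsewhere -1}, c = 0, pos = -10, tab = {[0] = -30, [1] = -30, [3] = -29, elsewhere -30}, the precondition holds but the weakest precondition fails.
Answer: invalid


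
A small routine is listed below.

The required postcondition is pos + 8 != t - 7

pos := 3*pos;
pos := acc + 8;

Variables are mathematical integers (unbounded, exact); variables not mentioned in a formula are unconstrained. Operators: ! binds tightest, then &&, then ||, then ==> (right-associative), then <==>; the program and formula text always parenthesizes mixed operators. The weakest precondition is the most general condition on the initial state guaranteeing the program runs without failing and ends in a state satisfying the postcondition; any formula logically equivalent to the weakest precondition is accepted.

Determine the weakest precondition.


Working backward. After the program, the postcondition pos + 8 != t - 7 must hold; in canonical form it is pos != t - 15.
Before pos := acc + 8: acc != t - 23
Before pos := 3*pos: acc != t - 23
Answer: WP = acc != t - 23


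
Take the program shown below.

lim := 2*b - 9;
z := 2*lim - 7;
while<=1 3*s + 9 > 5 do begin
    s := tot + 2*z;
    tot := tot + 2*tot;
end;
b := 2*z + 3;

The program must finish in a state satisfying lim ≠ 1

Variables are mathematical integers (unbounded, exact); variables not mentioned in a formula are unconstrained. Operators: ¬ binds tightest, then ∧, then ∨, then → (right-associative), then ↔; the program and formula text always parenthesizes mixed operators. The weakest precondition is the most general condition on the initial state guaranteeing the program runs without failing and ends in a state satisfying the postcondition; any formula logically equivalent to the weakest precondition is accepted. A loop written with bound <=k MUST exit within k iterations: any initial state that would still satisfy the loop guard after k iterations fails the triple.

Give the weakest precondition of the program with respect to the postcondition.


Working backward. After the program, lim ≠ 1 must hold.
Before b := 2*z + 3: lim ≠ 1
Before the loop (bound <=1), unroll the exhaustion recursion (WP_0 = exit-now case; WP_j = one more guarded iteration, up to j = 1):
  WP_0: (¬(3*s > -4)) ∧ lim ≠ 1
  WP_1: (3*s > -4 → ((¬(3*tot + 6*z > -4)) ∧ lim ≠ 1)) ∧ ((¬(3*s > -4)) → lim ≠ 1)
So before the loop: (3*s > -4 → ((¬(3*tot + 6*z > -4)) ∧ lim ≠ 1)) ∧ ((¬(3*s > -4)) → lim ≠ 1)
Before z := 2*lim - 7: (3*s > -4 → ((¬(12*lim + 3*tot > 38)) ∧ lim ≠ 1)) ∧ ((¬(3*s > -4)) → lim ≠ 1)
Before lim := 2*b - 9: (3*s > -4 → ((¬(24*b + 3*tot > 146)) ∧ 2*b ≠ 10)) ∧ ((¬(3*s > -4)) → 2*b ≠ 10)
Answer: WP = (3*s > -4 → ((¬(24*b + 3*tot > 146)) ∧ 2*b ≠ 10)) ∧ ((¬(3*s > -4)) → 2*b ≠ 10)


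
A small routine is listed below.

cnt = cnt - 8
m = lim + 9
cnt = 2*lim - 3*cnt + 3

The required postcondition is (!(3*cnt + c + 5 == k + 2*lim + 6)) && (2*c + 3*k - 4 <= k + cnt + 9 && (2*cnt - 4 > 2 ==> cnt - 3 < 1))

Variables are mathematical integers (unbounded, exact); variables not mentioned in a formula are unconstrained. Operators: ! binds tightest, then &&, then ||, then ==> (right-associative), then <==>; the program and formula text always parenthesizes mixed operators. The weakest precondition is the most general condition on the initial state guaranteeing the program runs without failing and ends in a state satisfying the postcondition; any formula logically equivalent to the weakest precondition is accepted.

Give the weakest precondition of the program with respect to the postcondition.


Working backward. After the program, the postcondition (!(3*cnt + c + 5 == k + 2*lim + 6)) && (2*c + 3*k - 4 <= k + cnt + 9 && (2*cnt - 4 > 2 ==> cnt - 3 < 1)) must hold; in canonical form it is (!(c + 3*cnt == k + 2*lim + 1)) && 2*c + 2*k <= cnt + 13 && (2*cnt > 6 ==> cnt < 4).
Before cnt := 2*lim - 3*cnt + 3: (!(c + 4*lim == 9*cnt + k - 8)) && 2*c + 3*cnt + 2*k <= 2*lim + 16 && (4*lim > 6*cnt ==> 2*lim < 3*cnt + 1)
Before m := lim + 9: (!(c + 4*lim == 9*cnt + k - 8)) && 2*c + 3*cnt + 2*k <= 2*lim + 16 && (4*lim > 6*cnt ==> 2*lim < 3*cnt + 1)
Before cnt := cnt - 8: (!(c + 4*lim == 9*cnt + k - 80)) && 2*c + 3*cnt + 2*k <= 2*lim + 40 && (4*lim > 6*cnt - 48 ==> 2*lim < 3*cnt - 23)
Answer: WP = (!(c + 4*lim == 9*cnt + k - 80)) && 2*c + 3*cnt + 2*k <= 2*lim + 40 && (4*lim > 6*cnt - 48 ==> 2*lim < 3*cnt - 23)


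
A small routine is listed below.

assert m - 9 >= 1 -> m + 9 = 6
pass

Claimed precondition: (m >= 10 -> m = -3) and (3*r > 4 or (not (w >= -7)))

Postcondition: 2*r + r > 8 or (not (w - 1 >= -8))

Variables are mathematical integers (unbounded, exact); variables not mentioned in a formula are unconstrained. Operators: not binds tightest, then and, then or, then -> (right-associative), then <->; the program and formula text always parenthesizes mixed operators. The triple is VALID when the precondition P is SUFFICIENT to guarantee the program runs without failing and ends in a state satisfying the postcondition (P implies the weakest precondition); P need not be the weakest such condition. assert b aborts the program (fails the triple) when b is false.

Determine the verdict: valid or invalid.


Working backward. After the program, the postcondition 2*r + r > 8 or (not (w - 1 >= -8)) must hold; in canonical form it is 3*r > 8 or (not (w >= -7)).
Before skip: 3*r > 8 or (not (w >= -7))
Before assert m - 9 >= 1 -> m + 9 = 6: (m >= 10 -> m = -3) and (3*r > 8 or (not (w >= -7)))
The weakest precondition is (m >= 10 -> m = -3) and (3*r > 8 or (not (w >= -7))).
Check whether (m >= 10 -> m = -3) and (3*r > 4 or (not (w >= -7))) implies it.
Countermodel: at the initial state m = 0, r = 2, w = -7, the precondition holds but the weakest precondition fails.
Answer: invalid


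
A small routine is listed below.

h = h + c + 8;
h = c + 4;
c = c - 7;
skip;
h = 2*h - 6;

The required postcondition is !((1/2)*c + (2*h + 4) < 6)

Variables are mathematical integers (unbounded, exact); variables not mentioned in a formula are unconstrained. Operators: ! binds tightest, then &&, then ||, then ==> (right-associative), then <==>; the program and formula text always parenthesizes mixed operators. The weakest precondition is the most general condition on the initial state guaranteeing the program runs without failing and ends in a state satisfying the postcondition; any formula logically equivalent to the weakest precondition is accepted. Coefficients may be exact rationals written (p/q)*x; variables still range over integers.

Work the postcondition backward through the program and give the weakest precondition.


Working backward. After the program, the postcondition !((1/2)*c + (2*h + 4) < 6) must hold; in canonical form it is !((1/2)*c + 2*h < 2).
Before h := 2*h - 6: !((1/2)*c + 4*h < 14)
Before skip: !((1/2)*c + 4*h < 14)
Before c := c - 7: !((1/2)*c + 4*h < 35/2)
Before h := c + 4: !((9/2)*c < 3/2)
Before h := h + c + 8: !((9/2)*c < 3/2)
Answer: WP = !((9/2)*c < 3/2)


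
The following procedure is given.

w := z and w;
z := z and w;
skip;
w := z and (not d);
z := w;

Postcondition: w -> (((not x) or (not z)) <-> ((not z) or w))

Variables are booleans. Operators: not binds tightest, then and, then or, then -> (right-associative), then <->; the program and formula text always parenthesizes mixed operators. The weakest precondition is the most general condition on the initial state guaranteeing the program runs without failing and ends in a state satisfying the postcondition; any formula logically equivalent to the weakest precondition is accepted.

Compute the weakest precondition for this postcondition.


Working backward. After the program, w -> (((not x) or (not z)) <-> ((not z) or w)) must hold.
Before z := w: w -> ((not x) or (not w))
Before w := z and (not d): (z and (not d)) -> ((not x) or (not (z and (not d))))
Before skip: (z and (not d)) -> ((not x) or (not (z and (not d))))
Before z := z and w: (z and w and (not d)) -> ((not x) or (not (z and w and (not d))))
Before w := z and w: (z and w and (not d)) -> ((not x) or (not (z and w and (not d))))
Answer: WP = (z and w and (not d)) -> ((not x) or (not (z and w and (not d))))


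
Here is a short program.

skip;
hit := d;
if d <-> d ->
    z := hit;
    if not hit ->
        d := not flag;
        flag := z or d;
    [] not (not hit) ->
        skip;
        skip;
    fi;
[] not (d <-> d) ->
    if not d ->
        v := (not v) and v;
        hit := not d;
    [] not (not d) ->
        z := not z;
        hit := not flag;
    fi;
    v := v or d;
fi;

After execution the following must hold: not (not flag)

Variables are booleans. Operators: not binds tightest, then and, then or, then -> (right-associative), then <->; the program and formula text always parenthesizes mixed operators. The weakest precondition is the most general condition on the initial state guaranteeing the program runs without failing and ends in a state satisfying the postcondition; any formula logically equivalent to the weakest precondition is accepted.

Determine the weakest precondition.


Working backward. After the program, the postcondition not (not flag) must hold; in canonical form it is flag.
Then branch requires ((not hit) -> (hit or (not flag))) and (hit -> flag); else branch requires ((not d) -> flag) and (d -> flag).
Before the if: ((not hit) -> (hit or (not flag))) and (hit -> flag)
Before hit := d: ((not d) -> (d or (not flag))) and (d -> flag)
Before skip: ((not d) -> (d or (not flag))) and (d -> flag)
Answer: WP = ((not d) -> (d or (not flag))) and (d -> flag)
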